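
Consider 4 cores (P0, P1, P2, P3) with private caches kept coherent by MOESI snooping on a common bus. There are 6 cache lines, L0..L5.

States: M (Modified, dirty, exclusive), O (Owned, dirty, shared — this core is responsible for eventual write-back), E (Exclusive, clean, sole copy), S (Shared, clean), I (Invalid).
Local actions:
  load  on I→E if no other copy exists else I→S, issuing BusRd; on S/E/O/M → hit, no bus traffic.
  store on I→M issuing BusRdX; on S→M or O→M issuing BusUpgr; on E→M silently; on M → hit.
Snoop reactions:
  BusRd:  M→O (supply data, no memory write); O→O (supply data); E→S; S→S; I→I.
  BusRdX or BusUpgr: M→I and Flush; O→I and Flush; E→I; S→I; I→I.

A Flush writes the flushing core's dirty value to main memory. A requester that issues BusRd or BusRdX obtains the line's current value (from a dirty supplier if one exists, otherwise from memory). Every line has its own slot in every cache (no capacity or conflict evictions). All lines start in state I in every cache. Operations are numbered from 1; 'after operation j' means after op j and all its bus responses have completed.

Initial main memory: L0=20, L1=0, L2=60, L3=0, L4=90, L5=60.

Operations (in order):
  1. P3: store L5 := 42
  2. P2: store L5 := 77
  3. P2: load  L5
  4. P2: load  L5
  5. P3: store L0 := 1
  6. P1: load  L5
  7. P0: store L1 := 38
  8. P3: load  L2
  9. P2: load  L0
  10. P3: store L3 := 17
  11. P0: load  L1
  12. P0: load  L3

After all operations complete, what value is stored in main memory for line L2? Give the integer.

memory[L2] = 60

step 1: P3: store L5 := 42  ⟶  IIIM  (L5)  txn=BusRdX  M[L5]=60
step 2: P2: store L5 := 77  ⟶  IIMI  (L5)  txn=BusRdX+Flush  M[L5]=42
step 3: P2: load  L5  ⟶  IIMI  (L5)  txn=∅  M[L5]=42
step 4: P2: load  L5  ⟶  IIMI  (L5)  txn=∅  M[L5]=42
step 5: P3: store L0 := 1  ⟶  IIIM  (L0)  txn=BusRdX  M[L0]=20
step 6: P1: load  L5  ⟶  ISOI  (L5)  txn=BusRd  M[L5]=42
step 7: P0: store L1 := 38  ⟶  MIII  (L1)  txn=BusRdX  M[L1]=0
step 8: P3: load  L2  ⟶  IIIE  (L2)  txn=BusRd  M[L2]=60
step 9: P2: load  L0  ⟶  IISO  (L0)  txn=BusRd  M[L0]=20
step 10: P3: store L3 := 17  ⟶  IIIM  (L3)  txn=BusRdX  M[L3]=0
step 11: P0: load  L1  ⟶  MIII  (L1)  txn=∅  M[L1]=0
step 12: P0: load  L3  ⟶  SIIO  (L3)  txn=BusRd  M[L3]=0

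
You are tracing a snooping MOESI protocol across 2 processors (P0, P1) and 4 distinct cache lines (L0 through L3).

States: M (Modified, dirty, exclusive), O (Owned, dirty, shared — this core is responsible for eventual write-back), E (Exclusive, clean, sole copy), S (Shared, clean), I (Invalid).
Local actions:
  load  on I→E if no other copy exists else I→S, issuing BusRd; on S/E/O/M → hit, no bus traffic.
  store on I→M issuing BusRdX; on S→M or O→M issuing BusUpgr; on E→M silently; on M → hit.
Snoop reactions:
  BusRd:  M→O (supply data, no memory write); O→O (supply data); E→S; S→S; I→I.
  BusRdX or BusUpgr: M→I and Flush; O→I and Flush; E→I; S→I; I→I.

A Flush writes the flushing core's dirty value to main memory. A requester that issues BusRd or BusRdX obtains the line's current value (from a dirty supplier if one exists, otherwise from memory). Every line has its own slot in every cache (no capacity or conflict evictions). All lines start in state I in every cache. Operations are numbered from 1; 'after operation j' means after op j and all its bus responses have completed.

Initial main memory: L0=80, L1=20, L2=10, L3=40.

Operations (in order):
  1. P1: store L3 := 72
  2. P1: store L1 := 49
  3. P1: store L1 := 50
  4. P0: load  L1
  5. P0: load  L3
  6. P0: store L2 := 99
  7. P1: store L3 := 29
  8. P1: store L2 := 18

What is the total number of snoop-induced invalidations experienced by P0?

  op1 P1: store L3 := 72 → I/M on L3; bus BusRdX; mem=40
  op2 P1: store L1 := 49 → I/M on L1; bus BusRdX; mem=20
  op3 P1: store L1 := 50 → I/M on L1; bus (none); mem=20
  op4 P0: load  L1 → S/O on L1; bus BusRd; mem=20
  op5 P0: load  L3 → S/O on L3; bus BusRd; mem=40
  op6 P0: store L2 := 99 → M/I on L2; bus BusRdX; mem=10
  op7 P1: store L3 := 29 → I/M on L3; bus BusUpgr; mem=40
  op8 P1: store L2 := 18 → I/M on L2; bus BusRdX Flush; mem=99

invalidations = 2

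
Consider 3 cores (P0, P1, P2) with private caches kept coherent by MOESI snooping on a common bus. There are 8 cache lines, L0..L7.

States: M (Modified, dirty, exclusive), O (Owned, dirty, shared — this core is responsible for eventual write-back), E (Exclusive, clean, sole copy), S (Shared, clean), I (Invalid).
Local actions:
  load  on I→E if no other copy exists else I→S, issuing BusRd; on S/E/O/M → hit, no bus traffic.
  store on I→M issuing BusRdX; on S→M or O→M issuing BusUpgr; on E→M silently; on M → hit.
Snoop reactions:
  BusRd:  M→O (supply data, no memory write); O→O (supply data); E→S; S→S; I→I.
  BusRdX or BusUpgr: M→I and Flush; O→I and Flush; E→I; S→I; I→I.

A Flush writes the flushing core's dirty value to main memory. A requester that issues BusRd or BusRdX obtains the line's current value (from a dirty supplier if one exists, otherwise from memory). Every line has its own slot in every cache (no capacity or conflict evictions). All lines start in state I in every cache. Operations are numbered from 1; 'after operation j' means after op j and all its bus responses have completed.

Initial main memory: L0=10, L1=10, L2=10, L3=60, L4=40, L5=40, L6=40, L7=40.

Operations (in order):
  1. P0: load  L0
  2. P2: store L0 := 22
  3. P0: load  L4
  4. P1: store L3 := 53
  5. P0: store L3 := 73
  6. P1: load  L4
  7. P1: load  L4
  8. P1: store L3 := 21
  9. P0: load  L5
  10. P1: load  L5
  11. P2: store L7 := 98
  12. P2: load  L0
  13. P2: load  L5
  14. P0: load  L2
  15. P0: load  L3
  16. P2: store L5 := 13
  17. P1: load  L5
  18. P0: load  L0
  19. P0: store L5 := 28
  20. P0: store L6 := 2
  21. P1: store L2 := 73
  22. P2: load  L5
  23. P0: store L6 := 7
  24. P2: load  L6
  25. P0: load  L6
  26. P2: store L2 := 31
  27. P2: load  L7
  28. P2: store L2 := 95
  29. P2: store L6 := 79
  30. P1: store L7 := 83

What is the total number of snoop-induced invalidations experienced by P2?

step 1: P0: load  L0  ⟶  EII  (L0)  txn=BusRd  M[L0]=10
step 2: P2: store L0 := 22  ⟶  IIM  (L0)  txn=BusRdX  M[L0]=10
step 3: P0: load  L4  ⟶  EII  (L4)  txn=BusRd  M[L4]=40
step 4: P1: store L3 := 53  ⟶  IMI  (L3)  txn=BusRdX  M[L3]=60
step 5: P0: store L3 := 73  ⟶  MII  (L3)  txn=BusRdX+Flush  M[L3]=53
step 6: P1: load  L4  ⟶  SSI  (L4)  txn=BusRd  M[L4]=40
step 7: P1: load  L4  ⟶  SSI  (L4)  txn=∅  M[L4]=40
step 8: P1: store L3 := 21  ⟶  IMI  (L3)  txn=BusRdX+Flush  M[L3]=73
step 9: P0: load  L5  ⟶  EII  (L5)  txn=BusRd  M[L5]=40
step 10: P1: load  L5  ⟶  SSI  (L5)  txn=BusRd  M[L5]=40
step 11: P2: store L7 := 98  ⟶  IIM  (L7)  txn=BusRdX  M[L7]=40
step 12: P2: load  L0  ⟶  IIM  (L0)  txn=∅  M[L0]=10
step 13: P2: load  L5  ⟶  SSS  (L5)  txn=BusRd  M[L5]=40
step 14: P0: load  L2  ⟶  EII  (L2)  txn=BusRd  M[L2]=10
step 15: P0: load  L3  ⟶  SOI  (L3)  txn=BusRd  M[L3]=73
step 16: P2: store L5 := 13  ⟶  IIM  (L5)  txn=BusUpgr  M[L5]=40
step 17: P1: load  L5  ⟶  ISO  (L5)  txn=BusRd  M[L5]=40
step 18: P0: load  L0  ⟶  SIO  (L0)  txn=BusRd  M[L0]=10
step 19: P0: store L5 := 28  ⟶  MII  (L5)  txn=BusRdX+Flush  M[L5]=13
step 20: P0: store L6 := 2  ⟶  MII  (L6)  txn=BusRdX  M[L6]=40
step 21: P1: store L2 := 73  ⟶  IMI  (L2)  txn=BusRdX  M[L2]=10
step 22: P2: load  L5  ⟶  OIS  (L5)  txn=BusRd  M[L5]=13
step 23: P0: store L6 := 7  ⟶  MII  (L6)  txn=∅  M[L6]=40
step 24: P2: load  L6  ⟶  OIS  (L6)  txn=BusRd  M[L6]=40
step 25: P0: load  L6  ⟶  OIS  (L6)  txn=∅  M[L6]=40
step 26: P2: store L2 := 31  ⟶  IIM  (L2)  txn=BusRdX+Flush  M[L2]=73
step 27: P2: load  L7  ⟶  IIM  (L7)  txn=∅  M[L7]=40
step 28: P2: store L2 := 95  ⟶  IIM  (L2)  txn=∅  M[L2]=73
step 29: P2: store L6 := 79  ⟶  IIM  (L6)  txn=BusUpgr+Flush  M[L6]=7
step 30: P1: store L7 := 83  ⟶  IMI  (L7)  txn=BusRdX+Flush  M[L7]=98

invalidations = 2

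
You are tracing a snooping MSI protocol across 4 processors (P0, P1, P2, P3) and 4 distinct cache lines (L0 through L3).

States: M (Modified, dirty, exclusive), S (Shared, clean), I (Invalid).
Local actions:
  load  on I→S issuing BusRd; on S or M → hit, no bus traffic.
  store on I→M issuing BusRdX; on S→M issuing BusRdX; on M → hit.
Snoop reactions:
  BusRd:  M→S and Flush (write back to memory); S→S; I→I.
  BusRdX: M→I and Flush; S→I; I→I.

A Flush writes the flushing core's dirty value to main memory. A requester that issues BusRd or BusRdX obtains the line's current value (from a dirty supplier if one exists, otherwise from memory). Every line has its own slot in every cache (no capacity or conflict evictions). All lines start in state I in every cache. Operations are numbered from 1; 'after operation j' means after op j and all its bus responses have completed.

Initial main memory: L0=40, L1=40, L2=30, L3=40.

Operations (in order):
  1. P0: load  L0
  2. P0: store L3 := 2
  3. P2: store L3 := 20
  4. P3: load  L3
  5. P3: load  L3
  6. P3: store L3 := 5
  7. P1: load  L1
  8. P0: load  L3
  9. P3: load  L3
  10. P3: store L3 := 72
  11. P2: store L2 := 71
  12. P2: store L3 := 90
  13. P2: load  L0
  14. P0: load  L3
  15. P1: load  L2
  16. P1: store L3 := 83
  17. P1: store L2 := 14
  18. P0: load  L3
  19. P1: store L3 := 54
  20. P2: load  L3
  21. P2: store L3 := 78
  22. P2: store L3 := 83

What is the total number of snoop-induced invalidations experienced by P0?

invalidations = 4

1. P0: load  L0  bus=[BusRd]  L0: P0=S P1=I P2=I P3=I  mem[L0]=40
2. P0: store L3 := 2  bus=[BusRdX]  L3: P0=M P1=I P2=I P3=I  mem[L3]=40
3. P2: store L3 := 20  bus=[BusRdX,Flush]  L3: P0=I P1=I P2=M P3=I  mem[L3]=2
4. P3: load  L3  bus=[BusRd,Flush]  L3: P0=I P1=I P2=S P3=S  mem[L3]=20
5. P3: load  L3  bus=[-]  L3: P0=I P1=I P2=S P3=S  mem[L3]=20
6. P3: store L3 := 5  bus=[BusRdX]  L3: P0=I P1=I P2=I P3=M  mem[L3]=20
7. P1: load  L1  bus=[BusRd]  L1: P0=I P1=S P2=I P3=I  mem[L1]=40
8. P0: load  L3  bus=[BusRd,Flush]  L3: P0=S P1=I P2=I P3=S  mem[L3]=5
9. P3: load  L3  bus=[-]  L3: P0=S P1=I P2=I P3=S  mem[L3]=5
10. P3: store L3 := 72  bus=[BusRdX]  L3: P0=I P1=I P2=I P3=M  mem[L3]=5
11. P2: store L2 := 71  bus=[BusRdX]  L2: P0=I P1=I P2=M P3=I  mem[L2]=30
12. P2: store L3 := 90  bus=[BusRdX,Flush]  L3: P0=I P1=I P2=M P3=I  mem[L3]=72
13. P2: load  L0  bus=[BusRd]  L0: P0=S P1=I P2=S P3=I  mem[L0]=40
14. P0: load  L3  bus=[BusRd,Flush]  L3: P0=S P1=I P2=S P3=I  mem[L3]=90
15. P1: load  L2  bus=[BusRd,Flush]  L2: P0=I P1=S P2=S P3=I  mem[L2]=71
16. P1: store L3 := 83  bus=[BusRdX]  L3: P0=I P1=M P2=I P3=I  mem[L3]=90
17. P1: store L2 := 14  bus=[BusRdX]  L2: P0=I P1=M P2=I P3=I  mem[L2]=71
18. P0: load  L3  bus=[BusRd,Flush]  L3: P0=S P1=S P2=I P3=I  mem[L3]=83
19. P1: store L3 := 54  bus=[BusRdX]  L3: P0=I P1=M P2=I P3=I  mem[L3]=83
20. P2: load  L3  bus=[BusRd,Flush]  L3: P0=I P1=S P2=S P3=I  mem[L3]=54
21. P2: store L3 := 78  bus=[BusRdX]  L3: P0=I P1=I P2=M P3=I  mem[L3]=54
22. P2: store L3 := 83  bus=[-]  L3: P0=I P1=I P2=M P3=I  mem[L3]=54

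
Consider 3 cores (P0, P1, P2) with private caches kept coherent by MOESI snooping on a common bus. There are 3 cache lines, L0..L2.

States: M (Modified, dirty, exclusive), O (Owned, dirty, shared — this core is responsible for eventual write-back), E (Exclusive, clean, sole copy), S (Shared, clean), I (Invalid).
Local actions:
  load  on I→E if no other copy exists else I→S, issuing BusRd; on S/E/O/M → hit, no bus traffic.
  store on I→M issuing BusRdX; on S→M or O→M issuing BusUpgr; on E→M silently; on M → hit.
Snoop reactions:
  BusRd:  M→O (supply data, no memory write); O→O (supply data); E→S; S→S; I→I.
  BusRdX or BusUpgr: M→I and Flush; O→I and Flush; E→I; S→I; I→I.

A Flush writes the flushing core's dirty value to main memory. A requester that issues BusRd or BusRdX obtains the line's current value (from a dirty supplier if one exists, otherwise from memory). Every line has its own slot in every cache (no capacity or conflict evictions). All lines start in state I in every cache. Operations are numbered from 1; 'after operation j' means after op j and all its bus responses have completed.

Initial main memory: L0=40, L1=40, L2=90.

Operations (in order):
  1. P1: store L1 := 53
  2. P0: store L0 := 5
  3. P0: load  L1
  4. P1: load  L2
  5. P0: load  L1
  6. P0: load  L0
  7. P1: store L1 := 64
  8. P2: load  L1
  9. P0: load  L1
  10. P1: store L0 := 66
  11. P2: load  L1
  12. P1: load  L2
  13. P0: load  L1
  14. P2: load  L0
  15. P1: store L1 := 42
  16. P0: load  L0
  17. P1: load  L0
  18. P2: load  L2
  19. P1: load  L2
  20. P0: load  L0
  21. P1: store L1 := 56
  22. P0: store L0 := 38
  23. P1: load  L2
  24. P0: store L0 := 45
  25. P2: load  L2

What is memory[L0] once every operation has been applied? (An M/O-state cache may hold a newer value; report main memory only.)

memory[L0] = 66

[1] P1: store L1 := 53 | P0:I, P1:M(53), P2:I | bus: BusRdX
[2] P0: store L0 := 5 | P0:M(5), P1:I, P2:I | bus: BusRdX
[3] P0: load  L1 | P0:S(53), P1:O(53), P2:I | bus: BusRd
[4] P1: load  L2 | P0:I, P1:E(90), P2:I | bus: BusRd
[5] P0: load  L1 | P0:S(53), P1:O(53), P2:I | bus: none
[6] P0: load  L0 | P0:M(5), P1:I, P2:I | bus: none
[7] P1: store L1 := 64 | P0:I, P1:M(64), P2:I | bus: BusUpgr
[8] P2: load  L1 | P0:I, P1:O(64), P2:S(64) | bus: BusRd
[9] P0: load  L1 | P0:S(64), P1:O(64), P2:S(64) | bus: BusRd
[10] P1: store L0 := 66 | P0:I, P1:M(66), P2:I | bus: BusRdX,Flush
[11] P2: load  L1 | P0:S(64), P1:O(64), P2:S(64) | bus: none
[12] P1: load  L2 | P0:I, P1:E(90), P2:I | bus: none
[13] P0: load  L1 | P0:S(64), P1:O(64), P2:S(64) | bus: none
[14] P2: load  L0 | P0:I, P1:O(66), P2:S(66) | bus: BusRd
[15] P1: store L1 := 42 | P0:I, P1:M(42), P2:I | bus: BusUpgr
[16] P0: load  L0 | P0:S(66), P1:O(66), P2:S(66) | bus: BusRd
[17] P1: load  L0 | P0:S(66), P1:O(66), P2:S(66) | bus: none
[18] P2: load  L2 | P0:I, P1:S(90), P2:S(90) | bus: BusRd
[19] P1: load  L2 | P0:I, P1:S(90), P2:S(90) | bus: none
[20] P0: load  L0 | P0:S(66), P1:O(66), P2:S(66) | bus: none
[21] P1: store L1 := 56 | P0:I, P1:M(56), P2:I | bus: none
[22] P0: store L0 := 38 | P0:M(38), P1:I, P2:I | bus: BusUpgr,Flush
[23] P1: load  L2 | P0:I, P1:S(90), P2:S(90) | bus: none
[24] P0: store L0 := 45 | P0:M(45), P1:I, P2:I | bus: none
[25] P2: load  L2 | P0:I, P1:S(90), P2:S(90) | bus: none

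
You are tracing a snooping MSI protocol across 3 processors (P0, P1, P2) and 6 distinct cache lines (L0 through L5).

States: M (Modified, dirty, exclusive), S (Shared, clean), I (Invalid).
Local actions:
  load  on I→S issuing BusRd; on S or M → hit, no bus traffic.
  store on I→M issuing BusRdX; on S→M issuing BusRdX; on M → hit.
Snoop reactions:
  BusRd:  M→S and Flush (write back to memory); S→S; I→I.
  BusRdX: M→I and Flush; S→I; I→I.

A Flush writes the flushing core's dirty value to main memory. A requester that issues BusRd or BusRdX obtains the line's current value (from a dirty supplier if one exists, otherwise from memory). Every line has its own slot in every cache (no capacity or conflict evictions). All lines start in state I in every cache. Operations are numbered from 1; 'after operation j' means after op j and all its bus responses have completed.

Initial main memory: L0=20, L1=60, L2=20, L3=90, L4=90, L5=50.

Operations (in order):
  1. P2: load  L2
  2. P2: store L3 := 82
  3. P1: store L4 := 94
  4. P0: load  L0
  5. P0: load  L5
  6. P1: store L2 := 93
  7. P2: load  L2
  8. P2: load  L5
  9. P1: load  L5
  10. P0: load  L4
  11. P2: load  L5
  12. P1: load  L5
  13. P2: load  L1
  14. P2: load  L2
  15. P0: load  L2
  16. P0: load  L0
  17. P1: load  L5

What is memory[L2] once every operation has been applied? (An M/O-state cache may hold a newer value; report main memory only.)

memory[L2] = 93

[1] P2: load  L2 | P0:I, P1:I, P2:S(20) | bus: BusRd
[2] P2: store L3 := 82 | P0:I, P1:I, P2:M(82) | bus: BusRdX
[3] P1: store L4 := 94 | P0:I, P1:M(94), P2:I | bus: BusRdX
[4] P0: load  L0 | P0:S(20), P1:I, P2:I | bus: BusRd
[5] P0: load  L5 | P0:S(50), P1:I, P2:I | bus: BusRd
[6] P1: store L2 := 93 | P0:I, P1:M(93), P2:I | bus: BusRdX
[7] P2: load  L2 | P0:I, P1:S(93), P2:S(93) | bus: BusRd,Flush
[8] P2: load  L5 | P0:S(50), P1:I, P2:S(50) | bus: BusRd
[9] P1: load  L5 | P0:S(50), P1:S(50), P2:S(50) | bus: BusRd
[10] P0: load  L4 | P0:S(94), P1:S(94), P2:I | bus: BusRd,Flush
[11] P2: load  L5 | P0:S(50), P1:S(50), P2:S(50) | bus: none
[12] P1: load  L5 | P0:S(50), P1:S(50), P2:S(50) | bus: none
[13] P2: load  L1 | P0:I, P1:I, P2:S(60) | bus: BusRd
[14] P2: load  L2 | P0:I, P1:S(93), P2:S(93) | bus: none
[15] P0: load  L2 | P0:S(93), P1:S(93), P2:S(93) | bus: BusRd
[16] P0: load  L0 | P0:S(20), P1:I, P2:I | bus: none
[17] P1: load  L5 | P0:S(50), P1:S(50), P2:S(50) | bus: none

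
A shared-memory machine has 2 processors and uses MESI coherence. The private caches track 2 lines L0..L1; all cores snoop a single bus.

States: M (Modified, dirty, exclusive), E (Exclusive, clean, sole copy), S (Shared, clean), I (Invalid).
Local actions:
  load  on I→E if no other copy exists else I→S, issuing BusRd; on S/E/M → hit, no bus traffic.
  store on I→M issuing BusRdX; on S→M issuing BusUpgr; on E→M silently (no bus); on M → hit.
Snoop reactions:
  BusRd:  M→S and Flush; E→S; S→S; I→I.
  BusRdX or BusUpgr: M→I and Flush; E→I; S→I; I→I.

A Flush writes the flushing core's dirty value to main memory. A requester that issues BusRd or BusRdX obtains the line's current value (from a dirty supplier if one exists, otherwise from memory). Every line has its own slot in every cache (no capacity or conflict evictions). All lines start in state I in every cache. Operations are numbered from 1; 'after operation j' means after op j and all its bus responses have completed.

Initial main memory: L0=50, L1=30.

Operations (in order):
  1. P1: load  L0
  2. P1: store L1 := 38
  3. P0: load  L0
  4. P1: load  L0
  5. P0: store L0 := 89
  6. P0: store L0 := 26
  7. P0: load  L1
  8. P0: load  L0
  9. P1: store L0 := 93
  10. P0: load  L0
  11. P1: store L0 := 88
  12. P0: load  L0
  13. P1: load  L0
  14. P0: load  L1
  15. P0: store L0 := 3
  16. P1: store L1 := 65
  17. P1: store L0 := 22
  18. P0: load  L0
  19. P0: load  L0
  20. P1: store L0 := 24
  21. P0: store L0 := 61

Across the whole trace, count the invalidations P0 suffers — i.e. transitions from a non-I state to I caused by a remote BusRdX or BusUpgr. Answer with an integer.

invalidations = 5

1. P1: load  L0  bus=[BusRd]  L0: P0=I P1=E  mem[L0]=50
2. P1: store L1 := 38  bus=[BusRdX]  L1: P0=I P1=M  mem[L1]=30
3. P0: load  L0  bus=[BusRd]  L0: P0=S P1=S  mem[L0]=50
4. P1: load  L0  bus=[-]  L0: P0=S P1=S  mem[L0]=50
5. P0: store L0 := 89  bus=[BusUpgr]  L0: P0=M P1=I  mem[L0]=50
6. P0: store L0 := 26  bus=[-]  L0: P0=M P1=I  mem[L0]=50
7. P0: load  L1  bus=[BusRd,Flush]  L1: P0=S P1=S  mem[L1]=38
8. P0: load  L0  bus=[-]  L0: P0=M P1=I  mem[L0]=50
9. P1: store L0 := 93  bus=[BusRdX,Flush]  L0: P0=I P1=M  mem[L0]=26
10. P0: load  L0  bus=[BusRd,Flush]  L0: P0=S P1=S  mem[L0]=93
11. P1: store L0 := 88  bus=[BusUpgr]  L0: P0=I P1=M  mem[L0]=93
12. P0: load  L0  bus=[BusRd,Flush]  L0: P0=S P1=S  mem[L0]=88
13. P1: load  L0  bus=[-]  L0: P0=S P1=S  mem[L0]=88
14. P0: load  L1  bus=[-]  L1: P0=S P1=S  mem[L1]=38
15. P0: store L0 := 3  bus=[BusUpgr]  L0: P0=M P1=I  mem[L0]=88
16. P1: store L1 := 65  bus=[BusUpgr]  L1: P0=I P1=M  mem[L1]=38
17. P1: store L0 := 22  bus=[BusRdX,Flush]  L0: P0=I P1=M  mem[L0]=3
18. P0: load  L0  bus=[BusRd,Flush]  L0: P0=S P1=S  mem[L0]=22
19. P0: load  L0  bus=[-]  L0: P0=S P1=S  mem[L0]=22
20. P1: store L0 := 24  bus=[BusUpgr]  L0: P0=I P1=M  mem[L0]=22
21. P0: store L0 := 61  bus=[BusRdX,Flush]  L0: P0=M P1=I  mem[L0]=24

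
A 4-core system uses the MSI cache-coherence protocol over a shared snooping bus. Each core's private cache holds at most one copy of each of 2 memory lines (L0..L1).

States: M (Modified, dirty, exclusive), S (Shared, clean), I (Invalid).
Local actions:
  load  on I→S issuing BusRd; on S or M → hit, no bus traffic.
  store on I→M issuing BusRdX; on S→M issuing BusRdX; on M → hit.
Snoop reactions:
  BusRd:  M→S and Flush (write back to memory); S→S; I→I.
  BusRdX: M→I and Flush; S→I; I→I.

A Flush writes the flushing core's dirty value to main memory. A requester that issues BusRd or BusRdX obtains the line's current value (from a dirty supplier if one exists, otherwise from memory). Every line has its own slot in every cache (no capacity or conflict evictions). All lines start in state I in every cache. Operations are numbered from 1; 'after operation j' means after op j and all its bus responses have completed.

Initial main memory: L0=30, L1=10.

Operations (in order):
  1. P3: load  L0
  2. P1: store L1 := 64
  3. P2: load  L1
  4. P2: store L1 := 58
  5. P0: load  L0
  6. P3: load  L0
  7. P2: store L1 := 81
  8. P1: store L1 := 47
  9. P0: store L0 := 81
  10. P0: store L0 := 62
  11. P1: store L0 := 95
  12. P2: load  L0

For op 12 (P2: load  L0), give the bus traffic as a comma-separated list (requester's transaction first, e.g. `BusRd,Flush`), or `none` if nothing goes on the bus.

bus = BusRd,Flush

  op1 P3: load  L0 → I/I/I/S on L0; bus BusRd; mem=30
  op2 P1: store L1 := 64 → I/M/I/I on L1; bus BusRdX; mem=10
  op3 P2: load  L1 → I/S/S/I on L1; bus BusRd Flush; mem=64
  op4 P2: store L1 := 58 → I/I/M/I on L1; bus BusRdX; mem=64
  op5 P0: load  L0 → S/I/I/S on L0; bus BusRd; mem=30
  op6 P3: load  L0 → S/I/I/S on L0; bus (none); mem=30
  op7 P2: store L1 := 81 → I/I/M/I on L1; bus (none); mem=64
  op8 P1: store L1 := 47 → I/M/I/I on L1; bus BusRdX Flush; mem=81
  op9 P0: store L0 := 81 → M/I/I/I on L0; bus BusRdX; mem=30
  op10 P0: store L0 := 62 → M/I/I/I on L0; bus (none); mem=30
  op11 P1: store L0 := 95 → I/M/I/I on L0; bus BusRdX Flush; mem=62
  op12 P2: load  L0 → I/S/S/I on L0; bus BusRd Flush; mem=95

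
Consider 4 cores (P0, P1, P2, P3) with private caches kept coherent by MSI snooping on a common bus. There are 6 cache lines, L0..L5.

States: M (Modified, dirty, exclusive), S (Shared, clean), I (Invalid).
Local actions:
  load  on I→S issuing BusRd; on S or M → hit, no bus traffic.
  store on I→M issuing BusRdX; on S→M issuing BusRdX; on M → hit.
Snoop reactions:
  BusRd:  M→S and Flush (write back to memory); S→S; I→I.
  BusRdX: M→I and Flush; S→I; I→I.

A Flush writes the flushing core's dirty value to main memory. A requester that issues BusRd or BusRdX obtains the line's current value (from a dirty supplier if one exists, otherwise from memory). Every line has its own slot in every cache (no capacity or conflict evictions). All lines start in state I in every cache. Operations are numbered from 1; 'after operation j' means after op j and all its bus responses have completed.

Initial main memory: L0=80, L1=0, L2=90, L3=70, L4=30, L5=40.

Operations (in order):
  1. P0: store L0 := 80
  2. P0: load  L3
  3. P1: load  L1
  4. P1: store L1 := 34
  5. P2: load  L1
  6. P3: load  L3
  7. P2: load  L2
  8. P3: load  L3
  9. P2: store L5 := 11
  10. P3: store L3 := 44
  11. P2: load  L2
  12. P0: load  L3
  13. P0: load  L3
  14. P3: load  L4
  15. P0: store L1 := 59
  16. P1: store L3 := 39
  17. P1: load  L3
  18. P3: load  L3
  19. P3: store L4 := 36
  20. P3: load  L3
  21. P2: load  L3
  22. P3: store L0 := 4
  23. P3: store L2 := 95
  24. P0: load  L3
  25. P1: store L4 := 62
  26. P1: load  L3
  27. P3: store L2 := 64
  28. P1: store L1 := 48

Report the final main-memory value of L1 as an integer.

memory[L1] = 59

  op1 P0: store L0 := 80 → M/I/I/I on L0; bus BusRdX; mem=80
  op2 P0: load  L3 → S/I/I/I on L3; bus BusRd; mem=70
  op3 P1: load  L1 → I/S/I/I on L1; bus BusRd; mem=0
  op4 P1: store L1 := 34 → I/M/I/I on L1; bus BusRdX; mem=0
  op5 P2: load  L1 → I/S/S/I on L1; bus BusRd Flush; mem=34
  op6 P3: load  L3 → S/I/I/S on L3; bus BusRd; mem=70
  op7 P2: load  L2 → I/I/S/I on L2; bus BusRd; mem=90
  op8 P3: load  L3 → S/I/I/S on L3; bus (none); mem=70
  op9 P2: store L5 := 11 → I/I/M/I on L5; bus BusRdX; mem=40
  op10 P3: store L3 := 44 → I/I/I/M on L3; bus BusRdX; mem=70
  op11 P2: load  L2 → I/I/S/I on L2; bus (none); mem=90
  op12 P0: load  L3 → S/I/I/S on L3; bus BusRd Flush; mem=44
  op13 P0: load  L3 → S/I/I/S on L3; bus (none); mem=44
  op14 P3: load  L4 → I/I/I/S on L4; bus BusRd; mem=30
  op15 P0: store L1 := 59 → M/I/I/I on L1; bus BusRdX; mem=34
  op16 P1: store L3 := 39 → I/M/I/I on L3; bus BusRdX; mem=44
  op17 P1: load  L3 → I/M/I/I on L3; bus (none); mem=44
  op18 P3: load  L3 → I/S/I/S on L3; bus BusRd Flush; mem=39
  op19 P3: store L4 := 36 → I/I/I/M on L4; bus BusRdX; mem=30
  op20 P3: load  L3 → I/S/I/S on L3; bus (none); mem=39
  op21 P2: load  L3 → I/S/S/S on L3; bus BusRd; mem=39
  op22 P3: store L0 := 4 → I/I/I/M on L0; bus BusRdX Flush; mem=80
  op23 P3: store L2 := 95 → I/I/I/M on L2; bus BusRdX; mem=90
  op24 P0: load  L3 → S/S/S/S on L3; bus BusRd; mem=39
  op25 P1: store L4 := 62 → I/M/I/I on L4; bus BusRdX Flush; mem=36
  op26 P1: load  L3 → S/S/S/S on L3; bus (none); mem=39
  op27 P3: store L2 := 64 → I/I/I/M on L2; bus (none); mem=90
  op28 P1: store L1 := 48 → I/M/I/I on L1; bus BusRdX Flush; mem=59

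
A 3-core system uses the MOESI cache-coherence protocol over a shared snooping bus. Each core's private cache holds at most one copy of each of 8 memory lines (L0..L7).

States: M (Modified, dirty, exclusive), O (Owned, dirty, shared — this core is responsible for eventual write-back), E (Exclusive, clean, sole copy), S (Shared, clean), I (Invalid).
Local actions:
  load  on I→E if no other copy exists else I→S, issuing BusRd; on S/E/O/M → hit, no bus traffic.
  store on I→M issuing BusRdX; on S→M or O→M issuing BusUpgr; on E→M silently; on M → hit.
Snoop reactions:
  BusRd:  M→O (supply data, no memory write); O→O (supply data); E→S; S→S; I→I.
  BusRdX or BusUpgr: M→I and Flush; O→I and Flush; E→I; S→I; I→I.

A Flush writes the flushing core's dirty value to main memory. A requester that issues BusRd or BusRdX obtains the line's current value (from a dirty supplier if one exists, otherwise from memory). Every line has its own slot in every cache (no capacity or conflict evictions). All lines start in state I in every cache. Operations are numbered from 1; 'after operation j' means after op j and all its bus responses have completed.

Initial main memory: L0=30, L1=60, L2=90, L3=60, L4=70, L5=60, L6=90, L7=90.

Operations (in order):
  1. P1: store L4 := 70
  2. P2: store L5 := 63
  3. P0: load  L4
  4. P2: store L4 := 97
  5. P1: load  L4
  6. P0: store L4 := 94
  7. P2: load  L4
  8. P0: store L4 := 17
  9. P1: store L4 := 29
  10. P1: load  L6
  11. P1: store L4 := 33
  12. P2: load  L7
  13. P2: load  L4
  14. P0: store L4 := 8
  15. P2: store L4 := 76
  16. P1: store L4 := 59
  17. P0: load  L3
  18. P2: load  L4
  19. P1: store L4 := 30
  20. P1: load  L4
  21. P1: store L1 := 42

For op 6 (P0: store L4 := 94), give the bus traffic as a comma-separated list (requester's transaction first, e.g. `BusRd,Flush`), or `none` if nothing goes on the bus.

bus = BusRdX,Flush

step 1: P1: store L4 := 70  ⟶  IMI  (L4)  txn=BusRdX  M[L4]=70
step 2: P2: store L5 := 63  ⟶  IIM  (L5)  txn=BusRdX  M[L5]=60
step 3: P0: load  L4  ⟶  SOI  (L4)  txn=BusRd  M[L4]=70
step 4: P2: store L4 := 97  ⟶  IIM  (L4)  txn=BusRdX+Flush  M[L4]=70
step 5: P1: load  L4  ⟶  ISO  (L4)  txn=BusRd  M[L4]=70
step 6: P0: store L4 := 94  ⟶  MII  (L4)  txn=BusRdX+Flush  M[L4]=97
step 7: P2: load  L4  ⟶  OIS  (L4)  txn=BusRd  M[L4]=97
step 8: P0: store L4 := 17  ⟶  MII  (L4)  txn=BusUpgr  M[L4]=97
step 9: P1: store L4 := 29  ⟶  IMI  (L4)  txn=BusRdX+Flush  M[L4]=17
step 10: P1: load  L6  ⟶  IEI  (L6)  txn=BusRd  M[L6]=90
step 11: P1: store L4 := 33  ⟶  IMI  (L4)  txn=∅  M[L4]=17
step 12: P2: load  L7  ⟶  IIE  (L7)  txn=BusRd  M[L7]=90
step 13: P2: load  L4  ⟶  IOS  (L4)  txn=BusRd  M[L4]=17
step 14: P0: store L4 := 8  ⟶  MII  (L4)  txn=BusRdX+Flush  M[L4]=33
step 15: P2: store L4 := 76  ⟶  IIM  (L4)  txn=BusRdX+Flush  M[L4]=8
step 16: P1: store L4 := 59  ⟶  IMI  (L4)  txn=BusRdX+Flush  M[L4]=76
step 17: P0: load  L3  ⟶  EII  (L3)  txn=BusRd  M[L3]=60
step 18: P2: load  L4  ⟶  IOS  (L4)  txn=BusRd  M[L4]=76
step 19: P1: store L4 := 30  ⟶  IMI  (L4)  txn=BusUpgr  M[L4]=76
step 20: P1: load  L4  ⟶  IMI  (L4)  txn=∅  M[L4]=76
step 21: P1: store L1 := 42  ⟶  IMI  (L1)  txn=BusRdX  M[L1]=60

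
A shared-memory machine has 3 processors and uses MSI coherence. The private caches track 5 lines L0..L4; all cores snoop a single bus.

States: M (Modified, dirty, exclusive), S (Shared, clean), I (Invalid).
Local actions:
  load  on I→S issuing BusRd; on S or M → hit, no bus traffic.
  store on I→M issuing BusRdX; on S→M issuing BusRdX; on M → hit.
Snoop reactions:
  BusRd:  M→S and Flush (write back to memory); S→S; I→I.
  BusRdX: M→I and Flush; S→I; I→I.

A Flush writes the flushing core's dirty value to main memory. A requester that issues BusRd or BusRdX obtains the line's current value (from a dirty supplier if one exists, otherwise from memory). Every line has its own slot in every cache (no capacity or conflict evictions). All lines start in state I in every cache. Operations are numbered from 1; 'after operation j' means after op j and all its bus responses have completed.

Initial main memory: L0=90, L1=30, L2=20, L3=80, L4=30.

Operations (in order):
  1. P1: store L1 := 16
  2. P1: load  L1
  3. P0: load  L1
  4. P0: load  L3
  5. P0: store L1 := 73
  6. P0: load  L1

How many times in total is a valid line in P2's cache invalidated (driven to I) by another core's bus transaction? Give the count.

  op1 P1: store L1 := 16 → I/M/I on L1; bus BusRdX; mem=30
  op2 P1: load  L1 → I/M/I on L1; bus (none); mem=30
  op3 P0: load  L1 → S/S/I on L1; bus BusRd Flush; mem=16
  op4 P0: load  L3 → S/I/I on L3; bus BusRd; mem=80
  op5 P0: store L1 := 73 → M/I/I on L1; bus BusRdX; mem=16
  op6 P0: load  L1 → M/I/I on L1; bus (none); mem=16

invalidations = 0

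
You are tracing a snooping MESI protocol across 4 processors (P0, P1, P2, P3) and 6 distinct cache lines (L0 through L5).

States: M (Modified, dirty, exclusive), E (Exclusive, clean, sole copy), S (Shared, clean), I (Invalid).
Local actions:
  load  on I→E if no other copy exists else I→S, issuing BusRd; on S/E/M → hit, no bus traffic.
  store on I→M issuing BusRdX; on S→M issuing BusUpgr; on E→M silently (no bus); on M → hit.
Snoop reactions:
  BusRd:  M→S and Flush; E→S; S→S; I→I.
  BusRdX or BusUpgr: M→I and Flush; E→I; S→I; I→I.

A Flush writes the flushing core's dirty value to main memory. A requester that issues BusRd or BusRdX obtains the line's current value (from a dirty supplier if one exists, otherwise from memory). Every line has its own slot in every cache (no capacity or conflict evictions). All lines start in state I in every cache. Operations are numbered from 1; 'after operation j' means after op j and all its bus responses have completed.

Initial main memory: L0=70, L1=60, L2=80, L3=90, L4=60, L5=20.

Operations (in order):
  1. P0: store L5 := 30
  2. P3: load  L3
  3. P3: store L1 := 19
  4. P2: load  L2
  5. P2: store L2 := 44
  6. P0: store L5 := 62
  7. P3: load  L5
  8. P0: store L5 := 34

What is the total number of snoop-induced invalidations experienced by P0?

  op1 P0: store L5 := 30 → M/I/I/I on L5; bus BusRdX; mem=20
  op2 P3: load  L3 → I/I/I/E on L3; bus BusRd; mem=90
  op3 P3: store L1 := 19 → I/I/I/M on L1; bus BusRdX; mem=60
  op4 P2: load  L2 → I/I/E/I on L2; bus BusRd; mem=80
  op5 P2: store L2 := 44 → I/I/M/I on L2; bus (none); mem=80
  op6 P0: store L5 := 62 → M/I/I/I on L5; bus (none); mem=20
  op7 P3: load  L5 → S/I/I/S on L5; bus BusRd Flush; mem=62
  op8 P0: store L5 := 34 → M/I/I/I on L5; bus BusUpgr; mem=62

invalidations = 0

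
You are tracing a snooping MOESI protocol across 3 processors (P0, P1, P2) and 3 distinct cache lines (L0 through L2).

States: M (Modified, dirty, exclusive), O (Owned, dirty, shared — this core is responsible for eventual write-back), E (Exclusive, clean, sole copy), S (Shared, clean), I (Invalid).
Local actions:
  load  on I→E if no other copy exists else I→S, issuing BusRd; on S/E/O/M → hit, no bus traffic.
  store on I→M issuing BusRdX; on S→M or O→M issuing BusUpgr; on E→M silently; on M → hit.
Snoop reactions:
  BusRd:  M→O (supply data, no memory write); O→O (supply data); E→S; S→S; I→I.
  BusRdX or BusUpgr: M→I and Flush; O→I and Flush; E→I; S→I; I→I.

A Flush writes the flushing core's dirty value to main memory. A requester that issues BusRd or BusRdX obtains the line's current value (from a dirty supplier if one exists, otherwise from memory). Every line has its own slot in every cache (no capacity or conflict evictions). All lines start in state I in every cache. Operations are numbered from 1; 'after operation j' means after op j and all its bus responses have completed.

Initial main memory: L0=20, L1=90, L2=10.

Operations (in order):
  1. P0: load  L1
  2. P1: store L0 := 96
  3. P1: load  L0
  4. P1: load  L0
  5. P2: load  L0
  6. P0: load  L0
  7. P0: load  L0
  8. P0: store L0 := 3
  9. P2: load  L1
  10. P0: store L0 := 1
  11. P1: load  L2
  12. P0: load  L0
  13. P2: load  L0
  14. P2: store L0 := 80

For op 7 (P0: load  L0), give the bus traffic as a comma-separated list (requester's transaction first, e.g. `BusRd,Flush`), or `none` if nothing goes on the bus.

1. P0: load  L1  bus=[BusRd]  L1: P0=E P1=I P2=I  mem[L1]=90
2. P1: store L0 := 96  bus=[BusRdX]  L0: P0=I P1=M P2=I  mem[L0]=20
3. P1: load  L0  bus=[-]  L0: P0=I P1=M P2=I  mem[L0]=20
4. P1: load  L0  bus=[-]  L0: P0=I P1=M P2=I  mem[L0]=20
5. P2: load  L0  bus=[BusRd]  L0: P0=I P1=O P2=S  mem[L0]=20
6. P0: load  L0  bus=[BusRd]  L0: P0=S P1=O P2=S  mem[L0]=20
7. P0: load  L0  bus=[-]  L0: P0=S P1=O P2=S  mem[L0]=20
8. P0: store L0 := 3  bus=[BusUpgr,Flush]  L0: P0=M P1=I P2=I  mem[L0]=96
9. P2: load  L1  bus=[BusRd]  L1: P0=S P1=I P2=S  mem[L1]=90
10. P0: store L0 := 1  bus=[-]  L0: P0=M P1=I P2=I  mem[L0]=96
11. P1: load  L2  bus=[BusRd]  L2: P0=I P1=E P2=I  mem[L2]=10
12. P0: load  L0  bus=[-]  L0: P0=M P1=I P2=I  mem[L0]=96
13. P2: load  L0  bus=[BusRd]  L0: P0=O P1=I P2=S  mem[L0]=96
14. P2: store L0 := 80  bus=[BusUpgr,Flush]  L0: P0=I P1=I P2=M  mem[L0]=1

bus = none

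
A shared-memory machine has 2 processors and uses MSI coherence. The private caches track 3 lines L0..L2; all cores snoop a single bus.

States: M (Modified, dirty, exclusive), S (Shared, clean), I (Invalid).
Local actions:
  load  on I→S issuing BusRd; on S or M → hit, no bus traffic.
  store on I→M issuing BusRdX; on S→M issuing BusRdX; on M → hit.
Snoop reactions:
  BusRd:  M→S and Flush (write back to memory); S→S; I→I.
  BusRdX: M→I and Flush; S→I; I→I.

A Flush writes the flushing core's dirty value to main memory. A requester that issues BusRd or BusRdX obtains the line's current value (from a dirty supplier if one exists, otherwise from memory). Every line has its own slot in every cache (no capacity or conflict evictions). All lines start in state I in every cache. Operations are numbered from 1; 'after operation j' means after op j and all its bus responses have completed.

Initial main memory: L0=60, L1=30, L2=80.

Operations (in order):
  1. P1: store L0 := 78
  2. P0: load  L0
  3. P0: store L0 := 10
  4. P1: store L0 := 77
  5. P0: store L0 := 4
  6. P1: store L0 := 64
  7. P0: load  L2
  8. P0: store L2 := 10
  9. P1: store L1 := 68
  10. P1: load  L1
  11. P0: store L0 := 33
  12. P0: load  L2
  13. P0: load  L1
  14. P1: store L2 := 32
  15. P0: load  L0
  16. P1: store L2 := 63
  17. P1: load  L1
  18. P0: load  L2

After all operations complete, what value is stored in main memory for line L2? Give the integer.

1. P1: store L0 := 78  bus=[BusRdX]  L0: P0=I P1=M  mem[L0]=60
2. P0: load  L0  bus=[BusRd,Flush]  L0: P0=S P1=S  mem[L0]=78
3. P0: store L0 := 10  bus=[BusRdX]  L0: P0=M P1=I  mem[L0]=78
4. P1: store L0 := 77  bus=[BusRdX,Flush]  L0: P0=I P1=M  mem[L0]=10
5. P0: store L0 := 4  bus=[BusRdX,Flush]  L0: P0=M P1=I  mem[L0]=77
6. P1: store L0 := 64  bus=[BusRdX,Flush]  L0: P0=I P1=M  mem[L0]=4
7. P0: load  L2  bus=[BusRd]  L2: P0=S P1=I  mem[L2]=80
8. P0: store L2 := 10  bus=[BusRdX]  L2: P0=M P1=I  mem[L2]=80
9. P1: store L1 := 68  bus=[BusRdX]  L1: P0=I P1=M  mem[L1]=30
10. P1: load  L1  bus=[-]  L1: P0=I P1=M  mem[L1]=30
11. P0: store L0 := 33  bus=[BusRdX,Flush]  L0: P0=M P1=I  mem[L0]=64
12. P0: load  L2  bus=[-]  L2: P0=M P1=I  mem[L2]=80
13. P0: load  L1  bus=[BusRd,Flush]  L1: P0=S P1=S  mem[L1]=68
14. P1: store L2 := 32  bus=[BusRdX,Flush]  L2: P0=I P1=M  mem[L2]=10
15. P0: load  L0  bus=[-]  L0: P0=M P1=I  mem[L0]=64
16. P1: store L2 := 63  bus=[-]  L2: P0=I P1=M  mem[L2]=10
17. P1: load  L1  bus=[-]  L1: P0=S P1=S  mem[L1]=68
18. P0: load  L2  bus=[BusRd,Flush]  L2: P0=S P1=S  mem[L2]=63

memory[L2] = 63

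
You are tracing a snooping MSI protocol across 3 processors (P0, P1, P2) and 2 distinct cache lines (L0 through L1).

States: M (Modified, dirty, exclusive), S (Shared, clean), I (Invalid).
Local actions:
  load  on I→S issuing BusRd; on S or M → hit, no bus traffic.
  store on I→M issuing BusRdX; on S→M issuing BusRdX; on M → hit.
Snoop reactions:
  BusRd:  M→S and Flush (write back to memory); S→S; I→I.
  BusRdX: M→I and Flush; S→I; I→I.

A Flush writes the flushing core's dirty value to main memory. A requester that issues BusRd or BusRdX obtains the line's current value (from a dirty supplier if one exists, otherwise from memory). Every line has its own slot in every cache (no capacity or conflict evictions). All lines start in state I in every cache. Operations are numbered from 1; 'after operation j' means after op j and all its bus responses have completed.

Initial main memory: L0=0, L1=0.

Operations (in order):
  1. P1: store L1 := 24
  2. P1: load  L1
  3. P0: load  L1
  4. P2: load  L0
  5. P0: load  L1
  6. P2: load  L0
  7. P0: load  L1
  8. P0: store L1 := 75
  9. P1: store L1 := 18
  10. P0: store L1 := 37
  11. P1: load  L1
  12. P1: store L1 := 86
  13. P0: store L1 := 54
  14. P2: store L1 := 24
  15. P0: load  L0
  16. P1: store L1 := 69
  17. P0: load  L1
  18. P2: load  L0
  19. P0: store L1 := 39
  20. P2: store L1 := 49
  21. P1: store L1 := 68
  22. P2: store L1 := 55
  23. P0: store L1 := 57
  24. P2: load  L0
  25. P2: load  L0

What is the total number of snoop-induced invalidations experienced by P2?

1. P1: store L1 := 24  bus=[BusRdX]  L1: P0=I P1=M P2=I  mem[L1]=0
2. P1: load  L1  bus=[-]  L1: P0=I P1=M P2=I  mem[L1]=0
3. P0: load  L1  bus=[BusRd,Flush]  L1: P0=S P1=S P2=I  mem[L1]=24
4. P2: load  L0  bus=[BusRd]  L0: P0=I P1=I P2=S  mem[L0]=0
5. P0: load  L1  bus=[-]  L1: P0=S P1=S P2=I  mem[L1]=24
6. P2: load  L0  bus=[-]  L0: P0=I P1=I P2=S  mem[L0]=0
7. P0: load  L1  bus=[-]  L1: P0=S P1=S P2=I  mem[L1]=24
8. P0: store L1 := 75  bus=[BusRdX]  L1: P0=M P1=I P2=I  mem[L1]=24
9. P1: store L1 := 18  bus=[BusRdX,Flush]  L1: P0=I P1=M P2=I  mem[L1]=75
10. P0: store L1 := 37  bus=[BusRdX,Flush]  L1: P0=M P1=I P2=I  mem[L1]=18
11. P1: load  L1  bus=[BusRd,Flush]  L1: P0=S P1=S P2=I  mem[L1]=37
12. P1: store L1 := 86  bus=[BusRdX]  L1: P0=I P1=M P2=I  mem[L1]=37
13. P0: store L1 := 54  bus=[BusRdX,Flush]  L1: P0=M P1=I P2=I  mem[L1]=86
14. P2: store L1 := 24  bus=[BusRdX,Flush]  L1: P0=I P1=I P2=M  mem[L1]=54
15. P0: load  L0  bus=[BusRd]  L0: P0=S P1=I P2=S  mem[L0]=0
16. P1: store L1 := 69  bus=[BusRdX,Flush]  L1: P0=I P1=M P2=I  mem[L1]=24
17. P0: load  L1  bus=[BusRd,Flush]  L1: P0=S P1=S P2=I  mem[L1]=69
18. P2: load  L0  bus=[-]  L0: P0=S P1=I P2=S  mem[L0]=0
19. P0: store L1 := 39  bus=[BusRdX]  L1: P0=M P1=I P2=I  mem[L1]=69
20. P2: store L1 := 49  bus=[BusRdX,Flush]  L1: P0=I P1=I P2=M  mem[L1]=39
21. P1: store L1 := 68  bus=[BusRdX,Flush]  L1: P0=I P1=M P2=I  mem[L1]=49
22. P2: store L1 := 55  bus=[BusRdX,Flush]  L1: P0=I P1=I P2=M  mem[L1]=68
23. P0: store L1 := 57  bus=[BusRdX,Flush]  L1: P0=M P1=I P2=I  mem[L1]=55
24. P2: load  L0  bus=[-]  L0: P0=S P1=I P2=S  mem[L0]=0
25. P2: load  L0  bus=[-]  L0: P0=S P1=I P2=S  mem[L0]=0

invalidations = 3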